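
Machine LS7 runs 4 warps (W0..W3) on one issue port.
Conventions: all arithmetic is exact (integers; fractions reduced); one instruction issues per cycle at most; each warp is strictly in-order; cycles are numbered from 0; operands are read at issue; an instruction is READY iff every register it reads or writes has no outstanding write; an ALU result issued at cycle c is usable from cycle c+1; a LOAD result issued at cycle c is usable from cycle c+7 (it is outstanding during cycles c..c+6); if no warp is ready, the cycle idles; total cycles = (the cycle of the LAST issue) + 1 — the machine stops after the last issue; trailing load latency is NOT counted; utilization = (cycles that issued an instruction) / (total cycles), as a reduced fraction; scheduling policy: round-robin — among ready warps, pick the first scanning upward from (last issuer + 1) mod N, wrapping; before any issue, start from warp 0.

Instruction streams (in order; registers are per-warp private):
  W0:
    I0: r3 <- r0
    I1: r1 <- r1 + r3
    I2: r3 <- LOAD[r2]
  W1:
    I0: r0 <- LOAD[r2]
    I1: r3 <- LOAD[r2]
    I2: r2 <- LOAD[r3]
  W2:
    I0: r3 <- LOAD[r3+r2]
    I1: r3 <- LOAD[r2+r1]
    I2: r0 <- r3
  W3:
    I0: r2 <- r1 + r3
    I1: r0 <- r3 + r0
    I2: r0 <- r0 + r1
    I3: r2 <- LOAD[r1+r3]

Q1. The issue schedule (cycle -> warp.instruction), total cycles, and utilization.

cycle 0: W0.I0
cycle 1: W1.I0
cycle 2: W2.I0
cycle 3: W3.I0
cycle 4: W0.I1
cycle 5: W1.I1
cycle 6: W3.I1
cycle 7: W0.I2
cycle 8: W3.I2
cycle 9: W2.I1
cycle 10: W3.I3
cycle 11: idle
cycle 12: W1.I2
cycle 13: idle
cycle 14: idle
cycle 15: idle
cycle 16: W2.I2

Answer: 17 cycles, utilization 13/17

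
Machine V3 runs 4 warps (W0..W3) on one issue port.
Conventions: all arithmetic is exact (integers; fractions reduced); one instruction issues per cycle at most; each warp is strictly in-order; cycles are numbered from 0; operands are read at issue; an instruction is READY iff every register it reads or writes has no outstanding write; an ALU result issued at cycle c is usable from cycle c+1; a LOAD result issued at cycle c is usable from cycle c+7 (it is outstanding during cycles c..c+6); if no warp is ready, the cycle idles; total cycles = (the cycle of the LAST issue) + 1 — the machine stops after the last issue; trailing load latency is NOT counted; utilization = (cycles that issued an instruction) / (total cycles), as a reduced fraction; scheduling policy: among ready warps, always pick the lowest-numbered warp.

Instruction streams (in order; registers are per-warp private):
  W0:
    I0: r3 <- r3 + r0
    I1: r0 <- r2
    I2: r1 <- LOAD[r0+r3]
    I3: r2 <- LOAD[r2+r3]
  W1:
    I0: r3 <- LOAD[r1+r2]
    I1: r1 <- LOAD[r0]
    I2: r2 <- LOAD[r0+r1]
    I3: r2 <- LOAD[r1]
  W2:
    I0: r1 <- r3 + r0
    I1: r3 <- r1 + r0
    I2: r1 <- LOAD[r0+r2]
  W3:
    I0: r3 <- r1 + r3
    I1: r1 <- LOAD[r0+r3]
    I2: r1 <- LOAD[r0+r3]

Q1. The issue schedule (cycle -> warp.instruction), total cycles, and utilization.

cycle 0: W0.I0
cycle 1: W0.I1
cycle 2: W0.I2
cycle 3: W0.I3
cycle 4: W1.I0
cycle 5: W1.I1
cycle 6: W2.I0
cycle 7: W2.I1
cycle 8: W2.I2
cycle 9: W3.I0
cycle 10: W3.I1
cycle 11: idle
cycle 12: W1.I2
cycle 13: idle
cycle 14: idle
cycle 15: idle
cycle 16: idle
cycle 17: W3.I2
cycle 18: idle
cycle 19: W1.I3

Answer: 20 cycles, utilization 7/10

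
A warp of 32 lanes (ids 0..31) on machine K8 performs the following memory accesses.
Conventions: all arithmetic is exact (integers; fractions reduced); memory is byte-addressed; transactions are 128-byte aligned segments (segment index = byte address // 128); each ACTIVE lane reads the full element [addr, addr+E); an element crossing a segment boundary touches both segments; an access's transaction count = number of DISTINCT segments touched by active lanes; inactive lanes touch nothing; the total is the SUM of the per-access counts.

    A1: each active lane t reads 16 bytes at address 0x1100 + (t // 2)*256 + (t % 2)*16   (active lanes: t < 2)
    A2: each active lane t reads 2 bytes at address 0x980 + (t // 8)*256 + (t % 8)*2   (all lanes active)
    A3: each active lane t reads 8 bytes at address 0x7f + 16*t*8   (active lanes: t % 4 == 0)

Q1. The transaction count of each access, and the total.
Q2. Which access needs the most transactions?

A1: 1 transaction
A2: 4 transactions
A3: 16 transactions

Answer: 1,4,16; total 21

Answer: A3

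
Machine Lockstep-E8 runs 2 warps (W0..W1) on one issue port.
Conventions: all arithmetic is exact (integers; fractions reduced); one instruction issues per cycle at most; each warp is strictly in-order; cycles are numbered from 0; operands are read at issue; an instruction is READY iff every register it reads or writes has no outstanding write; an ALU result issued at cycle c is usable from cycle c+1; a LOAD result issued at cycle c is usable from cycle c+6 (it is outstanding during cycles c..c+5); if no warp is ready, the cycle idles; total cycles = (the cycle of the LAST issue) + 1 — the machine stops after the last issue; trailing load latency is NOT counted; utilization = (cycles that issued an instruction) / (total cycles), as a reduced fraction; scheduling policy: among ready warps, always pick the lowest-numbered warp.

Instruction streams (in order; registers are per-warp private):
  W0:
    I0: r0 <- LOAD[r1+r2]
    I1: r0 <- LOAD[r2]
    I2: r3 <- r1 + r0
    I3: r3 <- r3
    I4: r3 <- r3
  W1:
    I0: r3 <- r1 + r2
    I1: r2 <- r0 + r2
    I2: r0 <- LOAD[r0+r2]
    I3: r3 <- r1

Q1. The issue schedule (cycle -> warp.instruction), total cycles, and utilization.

cycle 0: W0.I0
cycle 1: W1.I0
cycle 2: W1.I1
cycle 3: W1.I2
cycle 4: W1.I3
cycle 5: idle
cycle 6: W0.I1
cycle 7: idle
cycle 8: idle
cycle 9: idle
cycle 10: idle
cycle 11: idle
cycle 12: W0.I2
cycle 13: W0.I3
cycle 14: W0.I4

Answer: 15 cycles, utilization 3/5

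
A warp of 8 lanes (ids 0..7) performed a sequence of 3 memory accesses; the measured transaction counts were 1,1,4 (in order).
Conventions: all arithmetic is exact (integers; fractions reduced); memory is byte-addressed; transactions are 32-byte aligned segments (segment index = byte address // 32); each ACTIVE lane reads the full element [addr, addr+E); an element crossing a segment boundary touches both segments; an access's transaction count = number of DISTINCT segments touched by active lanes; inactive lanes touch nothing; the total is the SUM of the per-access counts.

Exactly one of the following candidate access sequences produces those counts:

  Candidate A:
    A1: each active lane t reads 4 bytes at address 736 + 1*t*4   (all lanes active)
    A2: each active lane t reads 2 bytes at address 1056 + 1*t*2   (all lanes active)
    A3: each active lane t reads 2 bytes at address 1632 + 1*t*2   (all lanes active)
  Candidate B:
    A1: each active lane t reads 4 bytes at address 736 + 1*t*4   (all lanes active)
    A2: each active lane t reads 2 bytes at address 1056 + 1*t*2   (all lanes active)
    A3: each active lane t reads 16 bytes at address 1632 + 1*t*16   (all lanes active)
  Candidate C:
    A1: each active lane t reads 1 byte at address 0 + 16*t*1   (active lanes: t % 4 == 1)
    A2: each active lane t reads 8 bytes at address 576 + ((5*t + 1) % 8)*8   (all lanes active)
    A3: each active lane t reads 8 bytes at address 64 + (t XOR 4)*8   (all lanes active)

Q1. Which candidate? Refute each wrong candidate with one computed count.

A: A3 gives 1 transaction, not 4
C: A1 gives 2 transactions, not 1
B: all counts match (1,1,4)

Answer: B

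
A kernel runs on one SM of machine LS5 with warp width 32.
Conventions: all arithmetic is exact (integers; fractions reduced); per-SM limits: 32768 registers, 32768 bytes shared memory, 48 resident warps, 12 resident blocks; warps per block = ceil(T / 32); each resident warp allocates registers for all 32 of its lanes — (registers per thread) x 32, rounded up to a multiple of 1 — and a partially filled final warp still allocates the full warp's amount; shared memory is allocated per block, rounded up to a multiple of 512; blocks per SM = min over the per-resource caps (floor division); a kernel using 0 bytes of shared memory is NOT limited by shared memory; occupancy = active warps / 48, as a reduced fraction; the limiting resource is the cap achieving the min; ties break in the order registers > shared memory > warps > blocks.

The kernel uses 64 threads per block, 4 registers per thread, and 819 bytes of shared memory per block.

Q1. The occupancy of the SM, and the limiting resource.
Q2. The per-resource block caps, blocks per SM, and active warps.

Answer: occupancy 1/2, limited by blocks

registers: 128 blocks
shared memory: 32 blocks
warps: 24 blocks
blocks: 12 blocks

Answer: 12 blocks, 24 active warps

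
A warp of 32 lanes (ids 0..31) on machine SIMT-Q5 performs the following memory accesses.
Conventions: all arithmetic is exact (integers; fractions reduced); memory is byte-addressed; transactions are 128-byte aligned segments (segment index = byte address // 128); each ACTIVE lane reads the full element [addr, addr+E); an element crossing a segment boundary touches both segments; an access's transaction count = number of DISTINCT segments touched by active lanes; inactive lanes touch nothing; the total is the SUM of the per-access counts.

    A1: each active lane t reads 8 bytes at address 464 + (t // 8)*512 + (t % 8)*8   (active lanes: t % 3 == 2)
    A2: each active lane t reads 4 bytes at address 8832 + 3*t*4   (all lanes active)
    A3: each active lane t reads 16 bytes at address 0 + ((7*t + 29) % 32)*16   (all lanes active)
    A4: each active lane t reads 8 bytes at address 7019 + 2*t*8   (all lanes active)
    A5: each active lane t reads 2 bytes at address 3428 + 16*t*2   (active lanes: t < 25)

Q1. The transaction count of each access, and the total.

A1: 6 transactions
A2: 3 transactions
A3: 4 transactions
A4: 5 transactions
A5: 7 transactions

Answer: 6,3,4,5,7; total 25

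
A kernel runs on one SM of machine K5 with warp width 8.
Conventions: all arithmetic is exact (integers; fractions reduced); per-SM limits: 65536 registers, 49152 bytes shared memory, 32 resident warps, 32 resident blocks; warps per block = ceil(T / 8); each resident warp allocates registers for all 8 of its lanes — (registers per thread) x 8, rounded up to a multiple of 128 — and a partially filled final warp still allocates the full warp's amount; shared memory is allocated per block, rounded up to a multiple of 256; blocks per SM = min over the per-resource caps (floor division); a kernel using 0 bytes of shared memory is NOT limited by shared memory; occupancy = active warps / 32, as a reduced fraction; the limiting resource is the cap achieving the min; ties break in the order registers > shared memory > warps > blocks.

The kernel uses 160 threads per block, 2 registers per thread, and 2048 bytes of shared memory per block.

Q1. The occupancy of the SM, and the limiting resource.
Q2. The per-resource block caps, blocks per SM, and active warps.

Answer: occupancy 5/8, limited by warps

registers: 25 blocks
shared memory: 24 blocks
warps: 1 block
blocks: 32 blocks

Answer: 1 block, 20 active warps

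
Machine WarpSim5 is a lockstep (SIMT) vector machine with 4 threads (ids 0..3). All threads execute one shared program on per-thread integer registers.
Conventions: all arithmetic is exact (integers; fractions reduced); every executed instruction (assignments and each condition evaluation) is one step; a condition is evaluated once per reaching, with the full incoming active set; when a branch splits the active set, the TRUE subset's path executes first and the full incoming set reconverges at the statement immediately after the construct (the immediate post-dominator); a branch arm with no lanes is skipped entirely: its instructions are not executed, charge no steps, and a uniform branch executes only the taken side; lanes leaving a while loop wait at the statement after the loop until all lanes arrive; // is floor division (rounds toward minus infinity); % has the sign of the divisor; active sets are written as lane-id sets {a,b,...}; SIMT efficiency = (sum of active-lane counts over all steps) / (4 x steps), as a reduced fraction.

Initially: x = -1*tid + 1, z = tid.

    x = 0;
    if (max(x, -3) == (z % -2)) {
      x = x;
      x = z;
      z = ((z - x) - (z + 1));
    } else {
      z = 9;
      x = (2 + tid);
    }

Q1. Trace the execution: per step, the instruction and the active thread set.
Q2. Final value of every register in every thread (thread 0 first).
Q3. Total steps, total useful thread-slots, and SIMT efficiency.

step 0: x <- 0                       {0,1,2,3}
step 1: eval (max(x, -3) == (z % -2)) {0,1,2,3}
step 2: x <- x                       {0,2}
step 3: x <- z                       {0,2}
step 4: z <- ((z - x) - (z + 1))     {0,2}
step 5: z <- 9                       {1,3}
step 6: x <- (2 + tid)               {1,3}

Answer: 7 steps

x: 0,3,2,5
z: -1,9,-3,9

steps = 7; useful = 18; efficiency = 18/28 = 9/14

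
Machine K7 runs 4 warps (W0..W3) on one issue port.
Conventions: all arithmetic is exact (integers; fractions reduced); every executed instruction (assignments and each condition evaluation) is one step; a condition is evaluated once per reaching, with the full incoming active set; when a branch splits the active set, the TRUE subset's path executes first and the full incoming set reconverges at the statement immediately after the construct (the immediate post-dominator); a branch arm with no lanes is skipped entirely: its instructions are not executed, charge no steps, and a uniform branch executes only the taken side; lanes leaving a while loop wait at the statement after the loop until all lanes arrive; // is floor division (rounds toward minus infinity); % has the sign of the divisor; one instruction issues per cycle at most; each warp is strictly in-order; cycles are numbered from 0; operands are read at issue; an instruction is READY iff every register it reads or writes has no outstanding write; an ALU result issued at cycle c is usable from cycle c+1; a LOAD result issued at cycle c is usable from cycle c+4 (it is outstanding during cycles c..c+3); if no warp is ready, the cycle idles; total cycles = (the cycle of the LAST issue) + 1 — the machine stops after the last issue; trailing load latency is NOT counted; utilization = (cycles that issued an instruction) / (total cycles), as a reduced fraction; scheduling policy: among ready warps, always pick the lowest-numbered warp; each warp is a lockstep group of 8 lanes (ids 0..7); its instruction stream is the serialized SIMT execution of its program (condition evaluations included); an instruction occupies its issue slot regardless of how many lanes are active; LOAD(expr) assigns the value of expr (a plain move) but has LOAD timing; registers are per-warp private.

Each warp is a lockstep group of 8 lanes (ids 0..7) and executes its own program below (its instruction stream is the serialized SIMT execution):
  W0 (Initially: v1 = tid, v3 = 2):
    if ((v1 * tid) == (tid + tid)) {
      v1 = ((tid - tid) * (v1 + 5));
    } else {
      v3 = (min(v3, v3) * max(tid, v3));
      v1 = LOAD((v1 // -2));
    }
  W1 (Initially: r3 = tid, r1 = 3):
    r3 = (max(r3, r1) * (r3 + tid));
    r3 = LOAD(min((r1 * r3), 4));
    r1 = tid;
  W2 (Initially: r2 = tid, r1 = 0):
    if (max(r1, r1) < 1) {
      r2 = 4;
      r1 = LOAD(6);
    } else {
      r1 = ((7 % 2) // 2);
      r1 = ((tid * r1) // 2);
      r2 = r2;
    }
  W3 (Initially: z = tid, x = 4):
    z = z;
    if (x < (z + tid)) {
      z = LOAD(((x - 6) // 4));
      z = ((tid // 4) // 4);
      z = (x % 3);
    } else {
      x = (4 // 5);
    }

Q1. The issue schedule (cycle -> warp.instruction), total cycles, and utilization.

cycle 0: W0.I0
cycle 1: W0.I1
cycle 2: W0.I2
cycle 3: W0.I3
cycle 4: W1.I0
cycle 5: W1.I1
cycle 6: W1.I2
cycle 7: W2.I0
cycle 8: W2.I1
cycle 9: W2.I2
cycle 10: W3.I0
cycle 11: W3.I1
cycle 12: W3.I2
cycle 13: idle
cycle 14: idle
cycle 15: idle
cycle 16: W3.I3
cycle 17: W3.I4
cycle 18: W3.I5

Answer: 19 cycles, utilization 16/19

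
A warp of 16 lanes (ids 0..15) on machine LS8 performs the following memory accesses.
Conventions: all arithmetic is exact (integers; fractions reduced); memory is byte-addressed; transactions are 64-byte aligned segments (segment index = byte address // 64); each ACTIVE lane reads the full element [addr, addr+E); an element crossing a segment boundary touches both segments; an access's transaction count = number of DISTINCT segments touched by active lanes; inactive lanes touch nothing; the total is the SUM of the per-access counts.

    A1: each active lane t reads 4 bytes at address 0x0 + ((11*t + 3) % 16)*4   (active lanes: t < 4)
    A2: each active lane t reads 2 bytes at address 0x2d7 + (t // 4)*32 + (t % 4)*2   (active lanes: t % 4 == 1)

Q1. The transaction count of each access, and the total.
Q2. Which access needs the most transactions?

A1: 1 transaction
A2: 2 transactions

Answer: 1,2; total 3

Answer: A2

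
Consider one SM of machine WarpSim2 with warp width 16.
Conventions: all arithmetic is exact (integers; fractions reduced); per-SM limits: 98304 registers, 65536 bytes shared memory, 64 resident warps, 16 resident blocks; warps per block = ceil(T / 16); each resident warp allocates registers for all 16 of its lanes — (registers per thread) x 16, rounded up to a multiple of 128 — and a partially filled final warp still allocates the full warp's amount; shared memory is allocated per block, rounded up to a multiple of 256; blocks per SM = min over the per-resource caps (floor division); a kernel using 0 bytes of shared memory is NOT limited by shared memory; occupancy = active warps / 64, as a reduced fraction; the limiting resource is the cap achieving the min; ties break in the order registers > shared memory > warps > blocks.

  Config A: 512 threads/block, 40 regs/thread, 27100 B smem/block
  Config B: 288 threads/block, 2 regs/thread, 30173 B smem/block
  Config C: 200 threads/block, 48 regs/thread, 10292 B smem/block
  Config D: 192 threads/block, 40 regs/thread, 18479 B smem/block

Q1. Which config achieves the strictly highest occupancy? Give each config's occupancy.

occupancies: A 1, B 9/16, C 13/16, D 9/16

Answer: A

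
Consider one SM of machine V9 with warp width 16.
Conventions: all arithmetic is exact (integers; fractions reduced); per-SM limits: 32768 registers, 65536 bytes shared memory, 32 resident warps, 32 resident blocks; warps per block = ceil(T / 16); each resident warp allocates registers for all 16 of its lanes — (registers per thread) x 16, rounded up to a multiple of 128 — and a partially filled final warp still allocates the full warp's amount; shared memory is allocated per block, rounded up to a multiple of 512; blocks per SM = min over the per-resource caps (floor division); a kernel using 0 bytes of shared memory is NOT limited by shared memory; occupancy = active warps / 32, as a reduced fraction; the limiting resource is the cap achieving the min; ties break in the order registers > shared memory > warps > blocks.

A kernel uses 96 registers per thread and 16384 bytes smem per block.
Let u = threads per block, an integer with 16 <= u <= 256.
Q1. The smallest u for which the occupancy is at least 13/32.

Answer: u = 49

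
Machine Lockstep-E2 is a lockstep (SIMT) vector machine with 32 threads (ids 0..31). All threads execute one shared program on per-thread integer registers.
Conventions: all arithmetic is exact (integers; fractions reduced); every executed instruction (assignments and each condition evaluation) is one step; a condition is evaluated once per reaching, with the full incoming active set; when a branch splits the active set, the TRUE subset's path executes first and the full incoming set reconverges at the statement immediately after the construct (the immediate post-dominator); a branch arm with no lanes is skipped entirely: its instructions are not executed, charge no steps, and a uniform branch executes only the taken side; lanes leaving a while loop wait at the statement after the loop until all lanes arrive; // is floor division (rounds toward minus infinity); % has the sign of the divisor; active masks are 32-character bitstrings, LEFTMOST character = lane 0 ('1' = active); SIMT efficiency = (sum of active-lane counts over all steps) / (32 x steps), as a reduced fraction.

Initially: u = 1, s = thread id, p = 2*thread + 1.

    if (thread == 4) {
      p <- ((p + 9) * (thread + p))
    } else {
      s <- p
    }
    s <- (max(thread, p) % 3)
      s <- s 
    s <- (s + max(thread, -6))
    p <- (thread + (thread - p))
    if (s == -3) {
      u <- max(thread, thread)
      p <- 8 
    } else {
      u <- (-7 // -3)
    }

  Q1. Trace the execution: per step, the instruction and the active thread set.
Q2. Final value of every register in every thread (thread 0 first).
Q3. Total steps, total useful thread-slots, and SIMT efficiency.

step 0: eval (thread == 4)           11111111111111111111111111111111
step 1: p <- ((p + 9) * (thread + p)) 00001000000000000000000000000000
step 2: s <- p                       11110111111111111111111111111111
step 3: s <- (max(thread, p) % 3)    11111111111111111111111111111111
step 4: s <- s                       11111111111111111111111111111111
step 5: s <- (s + max(thread, -6))   11111111111111111111111111111111
step 6: p <- (thread + (thread - p)) 11111111111111111111111111111111
step 7: eval (s == -3)               11111111111111111111111111111111
step 8: u <- (-7 // -3)              11111111111111111111111111111111

Answer: 9 steps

u: 2,2,2,2,2,2,2,2,2,2,2,2,2,2,2,2,2,2,2,2,2,2,2,2,2,2,2,2,2,2,2,2
s: 1,1,4,4,4,7,7,7,10,10,10,13,13,13,16,16,16,19,19,19,22,22,22,25,25,25,28,28,28,31,31,31
p: -1,-1,-1,-1,-226,-1,-1,-1,-1,-1,-1,-1,-1,-1,-1,-1,-1,-1,-1,-1,-1,-1,-1,-1,-1,-1,-1,-1,-1,-1,-1,-1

steps = 9; useful = 256; efficiency = 256/288 = 8/9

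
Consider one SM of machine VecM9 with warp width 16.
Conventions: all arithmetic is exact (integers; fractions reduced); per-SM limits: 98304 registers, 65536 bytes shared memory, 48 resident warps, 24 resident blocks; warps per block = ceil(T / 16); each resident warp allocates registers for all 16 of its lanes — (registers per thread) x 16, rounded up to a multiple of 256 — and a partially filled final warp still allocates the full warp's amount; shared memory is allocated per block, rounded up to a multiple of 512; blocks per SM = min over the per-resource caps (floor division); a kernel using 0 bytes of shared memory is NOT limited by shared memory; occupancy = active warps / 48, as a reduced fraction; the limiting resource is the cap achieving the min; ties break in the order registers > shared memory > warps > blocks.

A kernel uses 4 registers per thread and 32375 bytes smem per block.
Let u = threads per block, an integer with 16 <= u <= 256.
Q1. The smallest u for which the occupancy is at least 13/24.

Answer: u = 193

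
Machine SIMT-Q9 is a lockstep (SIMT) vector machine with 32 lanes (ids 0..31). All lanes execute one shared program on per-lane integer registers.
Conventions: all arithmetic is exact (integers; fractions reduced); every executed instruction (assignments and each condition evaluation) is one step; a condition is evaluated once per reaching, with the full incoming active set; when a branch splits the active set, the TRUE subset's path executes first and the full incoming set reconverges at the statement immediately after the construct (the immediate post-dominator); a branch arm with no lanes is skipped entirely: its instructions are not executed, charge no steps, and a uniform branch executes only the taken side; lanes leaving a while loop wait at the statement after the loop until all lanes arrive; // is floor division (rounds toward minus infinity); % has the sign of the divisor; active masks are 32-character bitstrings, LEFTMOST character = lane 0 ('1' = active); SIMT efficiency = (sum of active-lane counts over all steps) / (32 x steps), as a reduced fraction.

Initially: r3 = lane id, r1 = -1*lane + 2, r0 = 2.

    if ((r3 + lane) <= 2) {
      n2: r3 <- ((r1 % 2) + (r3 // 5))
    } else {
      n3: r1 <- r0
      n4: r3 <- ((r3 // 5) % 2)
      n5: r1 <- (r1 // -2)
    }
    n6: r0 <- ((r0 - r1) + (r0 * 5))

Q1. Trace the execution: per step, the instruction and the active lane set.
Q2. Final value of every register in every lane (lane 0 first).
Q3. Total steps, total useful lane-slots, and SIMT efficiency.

step 0: eval ((r3 + lane) <= 2)      11111111111111111111111111111111
step 1: r3 <- ((r1 % 2) + (r3 // 5)) 11000000000000000000000000000000
step 2: r1 <- r0                     00111111111111111111111111111111
step 3: r3 <- ((r3 // 5) % 2)        00111111111111111111111111111111
step 4: r1 <- (r1 // -2)             00111111111111111111111111111111
step 5: r0 <- ((r0 - r1) + (r0 * 5)) 11111111111111111111111111111111

Answer: 6 steps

r3: 0,1,0,0,0,1,1,1,1,1,0,0,0,0,0,1,1,1,1,1,0,0,0,0,0,1,1,1,1,1,0,0
r1: 2,1,-1,-1,-1,-1,-1,-1,-1,-1,-1,-1,-1,-1,-1,-1,-1,-1,-1,-1,-1,-1,-1,-1,-1,-1,-1,-1,-1,-1,-1,-1
r0: 10,11,13,13,13,13,13,13,13,13,13,13,13,13,13,13,13,13,13,13,13,13,13,13,13,13,13,13,13,13,13,13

steps = 6; useful = 156; efficiency = 156/192 = 13/16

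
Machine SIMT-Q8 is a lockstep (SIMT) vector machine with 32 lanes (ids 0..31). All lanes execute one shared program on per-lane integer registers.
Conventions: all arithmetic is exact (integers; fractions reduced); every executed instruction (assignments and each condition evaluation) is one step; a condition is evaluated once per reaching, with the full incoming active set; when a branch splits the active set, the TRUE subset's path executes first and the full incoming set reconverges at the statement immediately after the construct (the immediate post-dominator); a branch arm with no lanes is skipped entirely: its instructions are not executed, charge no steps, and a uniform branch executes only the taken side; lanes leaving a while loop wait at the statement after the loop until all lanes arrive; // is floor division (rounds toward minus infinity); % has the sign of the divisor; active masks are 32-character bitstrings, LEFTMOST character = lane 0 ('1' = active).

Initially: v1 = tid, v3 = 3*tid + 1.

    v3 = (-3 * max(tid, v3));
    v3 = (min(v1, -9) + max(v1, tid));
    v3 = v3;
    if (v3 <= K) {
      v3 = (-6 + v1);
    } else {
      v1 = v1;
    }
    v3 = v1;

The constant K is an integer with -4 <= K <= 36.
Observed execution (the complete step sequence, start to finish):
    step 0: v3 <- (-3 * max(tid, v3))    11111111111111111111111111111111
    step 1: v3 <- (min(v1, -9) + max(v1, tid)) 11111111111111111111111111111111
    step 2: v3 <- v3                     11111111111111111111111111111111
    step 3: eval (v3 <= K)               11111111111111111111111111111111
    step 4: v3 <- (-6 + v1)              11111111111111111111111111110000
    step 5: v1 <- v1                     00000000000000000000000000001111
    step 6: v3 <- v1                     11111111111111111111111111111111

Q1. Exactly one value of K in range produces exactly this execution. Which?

Answer: K = 18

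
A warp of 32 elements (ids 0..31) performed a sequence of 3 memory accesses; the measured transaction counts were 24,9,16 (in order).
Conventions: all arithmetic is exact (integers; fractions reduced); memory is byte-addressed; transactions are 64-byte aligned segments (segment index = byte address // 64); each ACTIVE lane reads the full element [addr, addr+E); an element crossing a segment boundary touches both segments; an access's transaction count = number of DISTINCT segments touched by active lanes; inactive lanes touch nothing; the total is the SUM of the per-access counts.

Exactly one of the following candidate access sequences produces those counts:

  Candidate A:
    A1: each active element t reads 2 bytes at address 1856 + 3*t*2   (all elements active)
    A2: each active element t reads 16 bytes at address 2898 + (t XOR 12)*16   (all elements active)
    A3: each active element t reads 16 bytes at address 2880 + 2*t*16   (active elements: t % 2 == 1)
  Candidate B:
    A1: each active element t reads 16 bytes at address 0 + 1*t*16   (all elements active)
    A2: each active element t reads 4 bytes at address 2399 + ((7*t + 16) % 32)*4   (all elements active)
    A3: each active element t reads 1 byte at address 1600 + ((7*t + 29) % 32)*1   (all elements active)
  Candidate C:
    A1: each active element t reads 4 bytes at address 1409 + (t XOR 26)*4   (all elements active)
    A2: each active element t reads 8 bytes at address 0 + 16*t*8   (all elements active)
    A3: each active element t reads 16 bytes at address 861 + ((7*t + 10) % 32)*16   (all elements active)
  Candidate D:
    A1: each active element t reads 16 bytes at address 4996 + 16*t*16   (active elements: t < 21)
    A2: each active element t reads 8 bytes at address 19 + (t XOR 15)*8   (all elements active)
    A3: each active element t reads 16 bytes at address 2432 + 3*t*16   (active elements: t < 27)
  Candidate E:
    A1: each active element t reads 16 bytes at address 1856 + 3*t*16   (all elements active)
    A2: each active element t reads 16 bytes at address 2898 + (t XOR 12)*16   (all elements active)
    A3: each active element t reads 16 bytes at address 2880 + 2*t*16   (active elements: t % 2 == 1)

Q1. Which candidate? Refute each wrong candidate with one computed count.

A: A1 gives 3 transactions, not 24
B: A1 gives 8 transactions, not 24
C: A1 gives 3 transactions, not 24
D: A1 gives 21 transactions, not 24
E: all counts match (24,9,16)

Answer: E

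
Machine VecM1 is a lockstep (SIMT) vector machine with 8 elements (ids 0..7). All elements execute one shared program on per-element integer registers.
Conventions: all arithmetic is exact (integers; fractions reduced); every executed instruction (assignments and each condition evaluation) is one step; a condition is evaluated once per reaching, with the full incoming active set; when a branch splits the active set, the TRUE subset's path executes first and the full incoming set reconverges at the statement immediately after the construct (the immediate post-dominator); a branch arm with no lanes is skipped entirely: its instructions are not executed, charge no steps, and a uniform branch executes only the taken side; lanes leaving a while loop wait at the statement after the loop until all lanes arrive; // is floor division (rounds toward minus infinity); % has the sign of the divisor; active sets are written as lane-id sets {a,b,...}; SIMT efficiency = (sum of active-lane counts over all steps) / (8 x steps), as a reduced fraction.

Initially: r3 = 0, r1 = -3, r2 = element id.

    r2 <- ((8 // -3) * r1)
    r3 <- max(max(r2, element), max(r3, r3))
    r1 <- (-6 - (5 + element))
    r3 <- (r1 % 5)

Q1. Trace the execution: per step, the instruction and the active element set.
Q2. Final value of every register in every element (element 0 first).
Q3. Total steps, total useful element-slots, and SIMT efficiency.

step 0: r2 <- ((8 // -3) * r1)       {0,1,2,3,4,5,6,7}
step 1: r3 <- max(max(r2, element), max(r3, r3)) {0,1,2,3,4,5,6,7}
step 2: r1 <- (-6 - (5 + element))   {0,1,2,3,4,5,6,7}
step 3: r3 <- (r1 % 5)               {0,1,2,3,4,5,6,7}

Answer: 4 steps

r3: 4,3,2,1,0,4,3,2
r1: -11,-12,-13,-14,-15,-16,-17,-18
r2: 9,9,9,9,9,9,9,9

steps = 4; useful = 32; efficiency = 32/32 = 1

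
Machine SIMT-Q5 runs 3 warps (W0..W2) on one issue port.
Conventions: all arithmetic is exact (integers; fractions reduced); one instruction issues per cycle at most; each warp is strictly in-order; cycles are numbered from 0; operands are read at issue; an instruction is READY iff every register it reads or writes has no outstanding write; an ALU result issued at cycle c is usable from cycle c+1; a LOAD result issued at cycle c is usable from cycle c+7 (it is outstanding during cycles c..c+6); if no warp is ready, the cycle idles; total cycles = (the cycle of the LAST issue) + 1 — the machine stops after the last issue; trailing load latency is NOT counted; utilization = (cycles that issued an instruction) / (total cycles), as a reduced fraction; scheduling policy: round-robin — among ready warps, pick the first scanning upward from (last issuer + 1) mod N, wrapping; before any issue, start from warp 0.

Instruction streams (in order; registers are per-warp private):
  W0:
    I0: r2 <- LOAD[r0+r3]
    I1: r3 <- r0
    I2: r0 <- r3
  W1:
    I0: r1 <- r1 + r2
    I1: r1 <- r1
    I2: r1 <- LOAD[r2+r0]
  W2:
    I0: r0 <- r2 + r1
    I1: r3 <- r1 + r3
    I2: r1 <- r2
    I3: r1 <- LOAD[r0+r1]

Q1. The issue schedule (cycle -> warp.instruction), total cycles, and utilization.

cycle 0: W0.I0
cycle 1: W1.I0
cycle 2: W2.I0
cycle 3: W0.I1
cycle 4: W1.I1
cycle 5: W2.I1
cycle 6: W0.I2
cycle 7: W1.I2
cycle 8: W2.I2
cycle 9: W2.I3

Answer: 10 cycles, utilization 1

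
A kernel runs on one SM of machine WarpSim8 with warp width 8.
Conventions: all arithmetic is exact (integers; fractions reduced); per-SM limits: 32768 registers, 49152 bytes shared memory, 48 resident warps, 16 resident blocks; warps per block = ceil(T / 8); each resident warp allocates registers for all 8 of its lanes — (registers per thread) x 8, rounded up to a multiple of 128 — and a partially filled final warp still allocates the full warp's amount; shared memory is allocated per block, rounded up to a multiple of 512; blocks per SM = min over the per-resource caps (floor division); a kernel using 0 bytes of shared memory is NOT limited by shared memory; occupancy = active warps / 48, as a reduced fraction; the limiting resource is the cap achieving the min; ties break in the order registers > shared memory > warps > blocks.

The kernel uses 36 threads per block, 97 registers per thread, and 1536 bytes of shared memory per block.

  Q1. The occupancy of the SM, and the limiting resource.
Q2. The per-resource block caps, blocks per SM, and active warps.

Answer: occupancy 35/48, limited by registers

registers: 7 blocks
shared memory: 32 blocks
warps: 9 blocks
blocks: 16 blocks

Answer: 7 blocks, 35 active warps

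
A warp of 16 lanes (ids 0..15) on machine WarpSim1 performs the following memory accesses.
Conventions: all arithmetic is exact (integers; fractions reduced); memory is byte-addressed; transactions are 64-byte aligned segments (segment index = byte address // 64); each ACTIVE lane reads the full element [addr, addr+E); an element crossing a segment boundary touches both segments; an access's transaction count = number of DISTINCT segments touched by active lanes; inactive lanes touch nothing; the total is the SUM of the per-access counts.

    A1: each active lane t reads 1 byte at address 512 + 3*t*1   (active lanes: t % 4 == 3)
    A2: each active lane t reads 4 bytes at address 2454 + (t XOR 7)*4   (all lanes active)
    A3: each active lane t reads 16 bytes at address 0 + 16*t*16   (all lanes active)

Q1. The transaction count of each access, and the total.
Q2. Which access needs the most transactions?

A1: 1 transaction
A2: 2 transactions
A3: 16 transactions

Answer: 1,2,16; total 19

Answer: A3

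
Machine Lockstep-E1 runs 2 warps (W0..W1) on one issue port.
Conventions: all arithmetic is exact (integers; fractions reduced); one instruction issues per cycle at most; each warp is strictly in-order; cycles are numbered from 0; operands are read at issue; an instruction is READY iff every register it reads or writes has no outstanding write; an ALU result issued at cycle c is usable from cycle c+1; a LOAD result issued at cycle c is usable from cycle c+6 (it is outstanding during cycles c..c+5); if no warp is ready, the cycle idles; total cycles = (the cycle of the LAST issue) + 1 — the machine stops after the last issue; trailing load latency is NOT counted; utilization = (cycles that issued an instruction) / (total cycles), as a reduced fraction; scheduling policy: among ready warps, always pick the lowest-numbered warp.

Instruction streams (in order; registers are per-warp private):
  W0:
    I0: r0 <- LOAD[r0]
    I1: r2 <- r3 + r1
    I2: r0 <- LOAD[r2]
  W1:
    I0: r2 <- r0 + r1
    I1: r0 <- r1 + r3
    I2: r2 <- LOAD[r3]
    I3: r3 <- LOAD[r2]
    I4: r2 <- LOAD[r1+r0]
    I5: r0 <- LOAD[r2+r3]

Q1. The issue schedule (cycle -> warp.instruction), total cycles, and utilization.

cycle 0: W0.I0
cycle 1: W0.I1
cycle 2: W1.I0
cycle 3: W1.I1
cycle 4: W1.I2
cycle 5: idle
cycle 6: W0.I2
cycle 7: idle
cycle 8: idle
cycle 9: idle
cycle 10: W1.I3
cycle 11: W1.I4
cycle 12: idle
cycle 13: idle
cycle 14: idle
cycle 15: idle
cycle 16: idle
cycle 17: W1.I5

Answer: 18 cycles, utilization 1/2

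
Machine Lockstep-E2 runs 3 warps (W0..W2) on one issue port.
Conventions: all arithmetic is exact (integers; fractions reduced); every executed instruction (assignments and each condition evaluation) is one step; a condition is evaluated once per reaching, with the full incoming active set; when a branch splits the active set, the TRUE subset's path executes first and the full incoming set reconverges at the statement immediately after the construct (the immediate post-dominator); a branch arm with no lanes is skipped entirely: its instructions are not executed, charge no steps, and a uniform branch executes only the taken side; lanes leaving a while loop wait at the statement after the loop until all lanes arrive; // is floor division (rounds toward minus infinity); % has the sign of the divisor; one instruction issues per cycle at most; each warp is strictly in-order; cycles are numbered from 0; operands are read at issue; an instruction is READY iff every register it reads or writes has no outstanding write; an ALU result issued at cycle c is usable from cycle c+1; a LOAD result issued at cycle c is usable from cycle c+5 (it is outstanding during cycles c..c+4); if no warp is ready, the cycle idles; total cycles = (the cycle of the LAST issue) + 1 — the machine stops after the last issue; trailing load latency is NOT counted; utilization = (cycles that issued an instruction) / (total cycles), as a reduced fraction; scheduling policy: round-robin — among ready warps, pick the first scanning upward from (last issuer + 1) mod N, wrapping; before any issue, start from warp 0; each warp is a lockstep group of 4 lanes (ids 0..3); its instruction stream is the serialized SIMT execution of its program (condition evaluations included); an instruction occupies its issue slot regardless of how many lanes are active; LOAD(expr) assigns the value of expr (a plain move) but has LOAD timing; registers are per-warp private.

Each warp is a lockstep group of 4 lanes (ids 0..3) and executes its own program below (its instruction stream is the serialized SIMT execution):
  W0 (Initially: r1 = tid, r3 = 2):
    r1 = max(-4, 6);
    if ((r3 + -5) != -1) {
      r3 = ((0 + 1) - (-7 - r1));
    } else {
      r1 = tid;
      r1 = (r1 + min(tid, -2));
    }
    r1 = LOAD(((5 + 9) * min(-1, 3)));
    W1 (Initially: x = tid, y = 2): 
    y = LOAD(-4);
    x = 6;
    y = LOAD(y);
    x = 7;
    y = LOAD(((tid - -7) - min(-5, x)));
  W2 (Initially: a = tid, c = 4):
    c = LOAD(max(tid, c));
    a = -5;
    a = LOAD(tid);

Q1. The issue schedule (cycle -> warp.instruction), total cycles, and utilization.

cycle 0: W0.I0
cycle 1: W1.I0
cycle 2: W2.I0
cycle 3: W0.I1
cycle 4: W1.I1
cycle 5: W2.I1
cycle 6: W0.I2
cycle 7: W1.I2
cycle 8: W2.I2
cycle 9: W0.I3
cycle 10: W1.I3
cycle 11: idle
cycle 12: W1.I4

Answer: 13 cycles, utilization 12/13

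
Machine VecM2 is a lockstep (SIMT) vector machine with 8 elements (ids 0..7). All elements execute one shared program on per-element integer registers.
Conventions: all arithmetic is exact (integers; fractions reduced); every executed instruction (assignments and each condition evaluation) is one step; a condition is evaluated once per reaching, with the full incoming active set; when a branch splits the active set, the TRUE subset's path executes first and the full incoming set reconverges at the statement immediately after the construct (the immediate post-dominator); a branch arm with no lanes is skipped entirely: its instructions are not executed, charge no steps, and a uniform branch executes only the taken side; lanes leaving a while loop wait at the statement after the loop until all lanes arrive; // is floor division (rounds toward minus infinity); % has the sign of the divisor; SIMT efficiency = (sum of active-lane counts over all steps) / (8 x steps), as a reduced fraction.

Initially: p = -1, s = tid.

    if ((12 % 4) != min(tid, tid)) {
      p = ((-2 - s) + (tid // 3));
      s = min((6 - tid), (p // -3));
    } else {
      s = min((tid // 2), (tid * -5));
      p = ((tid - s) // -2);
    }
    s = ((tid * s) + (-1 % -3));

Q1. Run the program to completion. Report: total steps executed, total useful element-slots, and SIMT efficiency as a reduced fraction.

Answer: 6 steps, 32 useful, 2/3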